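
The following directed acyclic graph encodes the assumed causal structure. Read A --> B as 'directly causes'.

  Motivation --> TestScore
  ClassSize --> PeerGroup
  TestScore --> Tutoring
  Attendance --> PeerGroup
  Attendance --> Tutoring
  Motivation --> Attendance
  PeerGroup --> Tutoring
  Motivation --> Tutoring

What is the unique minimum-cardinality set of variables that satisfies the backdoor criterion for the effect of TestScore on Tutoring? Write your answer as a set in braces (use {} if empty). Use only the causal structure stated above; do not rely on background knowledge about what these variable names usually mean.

{Motivation}

Variables eligible for adjustment (non-descendants of TestScore, excluding TestScore and Tutoring): {Attendance, ClassSize, Motivation, PeerGroup}.
Backdoor paths from TestScore to Tutoring:
  P1: TestScore <- Motivation -> Attendance -> PeerGroup -> Tutoring
  P2: TestScore <- Motivation -> Attendance -> Tutoring
  P3: TestScore <- Motivation -> Tutoring
The empty set is not sufficient: P1 (TestScore <- Motivation -> Attendance -> PeerGroup -> Tutoring) has no collider blocking it and no conditioned non-collider, so it is open.
Try {Motivation}:
  P1: blocked at fork node Motivation ∈ conditioning set.
  P2: blocked at fork node Motivation ∈ conditioning set.
  P3: blocked at fork node Motivation ∈ conditioning set.
{Motivation} contains no descendant of TestScore and blocks every backdoor path.
No other singleton works — e.g. {ClassSize} leaves P1 open — so {Motivation} is the unique smallest valid adjustment set.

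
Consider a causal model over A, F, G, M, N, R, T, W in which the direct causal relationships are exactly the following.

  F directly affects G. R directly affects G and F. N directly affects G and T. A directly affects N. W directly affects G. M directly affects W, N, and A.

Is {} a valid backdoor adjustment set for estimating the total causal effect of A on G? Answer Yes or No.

No

Backdoor paths from A to G (paths whose first edge points into A):
  P1: A <- M -> N -> G
  P2: A <- M -> W -> G
Condition 1 (no descendant of A in the set): holds — descendants of A are {G, N, T}; none are in {}.
Condition 2 (every backdoor path blocked by {}):
  P1: open — no interior node is in the conditioning set.
  P2: open — no interior node is in the conditioning set.
{} does not satisfy the backdoor criterion.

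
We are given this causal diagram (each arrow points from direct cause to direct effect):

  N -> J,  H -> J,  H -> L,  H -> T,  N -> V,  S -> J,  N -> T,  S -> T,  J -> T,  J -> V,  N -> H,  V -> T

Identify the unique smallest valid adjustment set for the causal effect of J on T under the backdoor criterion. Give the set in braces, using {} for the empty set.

Variables eligible for adjustment (non-descendants of J, excluding J and T): {H, L, N, S}.
Backdoor paths from J to T:
  P1: J <- N -> H -> T
  P2: J <- N -> V -> T
  P3: J <- N -> T
  P4: J <- S -> T
  P5: J <- H <- N -> V -> T
  P6: J <- H <- N -> T
  P7: J <- H -> T
The empty set is not sufficient: P1 (J <- N -> H -> T) has no collider blocking it and no conditioned non-collider, so it is open.
Try {H, N, S}:
  P1: blocked at fork node N ∈ conditioning set.
  P2: blocked at fork node N ∈ conditioning set.
  P3: blocked at fork node N ∈ conditioning set.
  P4: blocked at fork node S ∈ conditioning set.
  P5: blocked at chain node H ∈ conditioning set.
  P6: blocked at chain node H ∈ conditioning set.
  P7: blocked at fork node H ∈ conditioning set.
{H, N, S} contains no descendant of J and blocks every backdoor path.
Every element of {H, N, S} is needed (dropping H leaves P7 open; dropping N leaves P2 open; dropping S leaves P4 open), so no proper subset is valid.
Among all size-3 subsets of the eligible variables, only {H, N, S} blocks every backdoor path, so it is the unique smallest valid adjustment set.

{H, N, S}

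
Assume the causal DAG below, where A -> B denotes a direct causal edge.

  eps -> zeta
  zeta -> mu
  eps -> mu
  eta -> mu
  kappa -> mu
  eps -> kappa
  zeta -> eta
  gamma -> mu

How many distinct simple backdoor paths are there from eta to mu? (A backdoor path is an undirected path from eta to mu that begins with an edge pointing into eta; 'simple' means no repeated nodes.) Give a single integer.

A backdoor path from eta to mu is any simple undirected path whose first edge points into eta (i.e. leaves eta via a parent).
Parents of eta: {zeta}.
Enumerating:
  P1: eta <- zeta <- eps -> kappa -> mu
  P2: eta <- zeta <- eps -> mu
  P3: eta <- zeta -> mu
That exhausts the simple backdoor paths. Count: 3.

3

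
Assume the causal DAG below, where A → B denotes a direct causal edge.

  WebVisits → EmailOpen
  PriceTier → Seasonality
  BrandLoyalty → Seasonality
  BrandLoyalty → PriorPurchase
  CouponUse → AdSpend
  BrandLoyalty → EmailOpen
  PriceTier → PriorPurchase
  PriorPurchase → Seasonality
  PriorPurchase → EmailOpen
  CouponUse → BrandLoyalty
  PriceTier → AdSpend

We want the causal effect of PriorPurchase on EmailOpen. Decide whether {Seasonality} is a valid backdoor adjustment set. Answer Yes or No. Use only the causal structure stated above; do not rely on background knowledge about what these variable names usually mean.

Backdoor paths from PriorPurchase to EmailOpen (paths whose first edge points into PriorPurchase):
  P1: PriorPurchase <- PriceTier -> Seasonality <- BrandLoyalty -> EmailOpen
  P2: PriorPurchase <- PriceTier -> AdSpend <- CouponUse -> BrandLoyalty -> EmailOpen
  P3: PriorPurchase <- BrandLoyalty -> EmailOpen
Condition 1 (no descendant of PriorPurchase in the set): FAILS — Seasonality is a descendant of PriorPurchase.
Condition 2 (every backdoor path blocked by {Seasonality}):
  P1: open — collider(s) Seasonality are conditioned on (or have a conditioned descendant) and no non-collider on the path is in the set.
  P2: blocked at collider AdSpend (neither it nor any descendant is in the conditioning set).
  P3: open — no interior node is in the conditioning set.
{Seasonality} does not satisfy the backdoor criterion.

No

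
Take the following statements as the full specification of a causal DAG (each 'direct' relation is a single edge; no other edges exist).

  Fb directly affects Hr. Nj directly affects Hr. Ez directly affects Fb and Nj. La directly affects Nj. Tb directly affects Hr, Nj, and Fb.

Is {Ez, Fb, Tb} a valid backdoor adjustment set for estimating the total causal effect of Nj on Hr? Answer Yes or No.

Yes

Backdoor paths from Nj to Hr (paths whose first edge points into Nj):
  P1: Nj <- Tb -> Fb -> Hr
  P2: Nj <- Tb -> Hr
  P3: Nj <- Ez -> Fb <- Tb -> Hr
  P4: Nj <- Ez -> Fb -> Hr
Condition 1 (no descendant of Nj in the set): holds — descendants of Nj are {Hr}; none are in {Ez, Fb, Tb}.
Condition 2 (every backdoor path blocked by {Ez, Fb, Tb}):
  P1: blocked at fork node Tb ∈ conditioning set.
  P2: blocked at fork node Tb ∈ conditioning set.
  P3: blocked at fork node Ez ∈ conditioning set.
  P4: blocked at fork node Ez ∈ conditioning set.
{Ez, Fb, Tb} satisfies the backdoor criterion.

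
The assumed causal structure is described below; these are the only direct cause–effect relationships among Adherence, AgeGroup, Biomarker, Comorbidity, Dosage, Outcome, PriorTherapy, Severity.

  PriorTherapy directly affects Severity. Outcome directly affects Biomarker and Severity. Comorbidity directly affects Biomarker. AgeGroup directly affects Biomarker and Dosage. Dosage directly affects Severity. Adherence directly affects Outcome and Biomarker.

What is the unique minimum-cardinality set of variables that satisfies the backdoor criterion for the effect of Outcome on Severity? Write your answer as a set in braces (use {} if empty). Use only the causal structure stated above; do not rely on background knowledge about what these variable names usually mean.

{}

Variables eligible for adjustment (non-descendants of Outcome, excluding Outcome and Severity): {Adherence, AgeGroup, Comorbidity, Dosage, PriorTherapy}.
Backdoor paths from Outcome to Severity:
  P1: Outcome <- Adherence -> Biomarker <- AgeGroup -> Dosage -> Severity
Each backdoor path contains an unconditioned collider, so every path is already blocked with the empty conditioning set:
  P1: blocked at collider Biomarker (neither it nor any descendant is in the conditioning set).
The empty set is therefore the unique smallest valid set.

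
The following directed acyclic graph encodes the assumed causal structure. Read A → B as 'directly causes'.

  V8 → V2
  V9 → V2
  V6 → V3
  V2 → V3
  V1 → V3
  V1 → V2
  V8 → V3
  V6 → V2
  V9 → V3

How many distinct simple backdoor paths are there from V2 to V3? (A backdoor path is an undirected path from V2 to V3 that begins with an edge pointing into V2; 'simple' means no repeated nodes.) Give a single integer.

4

A backdoor path from V2 to V3 is any simple undirected path whose first edge points into V2 (i.e. leaves V2 via a parent).
Parents of V2: {V1, V6, V8, V9}.
Enumerating:
  P1: V2 <- V8 -> V3
  P2: V2 <- V6 -> V3
  P3: V2 <- V9 -> V3
  P4: V2 <- V1 -> V3
That exhausts the simple backdoor paths. Count: 4.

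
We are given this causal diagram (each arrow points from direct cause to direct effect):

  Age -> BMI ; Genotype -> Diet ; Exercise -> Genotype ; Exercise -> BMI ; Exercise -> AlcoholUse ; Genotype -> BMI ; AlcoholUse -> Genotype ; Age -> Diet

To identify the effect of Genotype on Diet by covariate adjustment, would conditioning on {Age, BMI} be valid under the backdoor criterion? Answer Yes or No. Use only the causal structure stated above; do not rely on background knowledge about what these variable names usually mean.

Backdoor paths from Genotype to Diet (paths whose first edge points into Genotype):
  P1: Genotype <- Exercise -> BMI <- Age -> Diet
  P2: Genotype <- AlcoholUse <- Exercise -> BMI <- Age -> Diet
Condition 1 (no descendant of Genotype in the set): FAILS — BMI is a descendant of Genotype.
Condition 2 (every backdoor path blocked by {Age, BMI}):
  P1: blocked at fork node Age ∈ conditioning set.
  P2: blocked at fork node Age ∈ conditioning set.
{Age, BMI} does not satisfy the backdoor criterion.

No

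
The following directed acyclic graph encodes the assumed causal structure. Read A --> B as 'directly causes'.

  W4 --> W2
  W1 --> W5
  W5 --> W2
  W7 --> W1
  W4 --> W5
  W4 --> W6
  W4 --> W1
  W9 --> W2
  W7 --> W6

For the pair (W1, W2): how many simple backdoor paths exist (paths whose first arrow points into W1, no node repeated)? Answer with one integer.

4

A backdoor path from W1 to W2 is any simple undirected path whose first edge points into W1 (i.e. leaves W1 via a parent).
Parents of W1: {W4, W7}.
Enumerating:
  P1: W1 <- W7 -> W6 <- W4 -> W5 -> W2
  P2: W1 <- W7 -> W6 <- W4 -> W2
  P3: W1 <- W4 -> W5 -> W2
  P4: W1 <- W4 -> W2
That exhausts the simple backdoor paths. Count: 4.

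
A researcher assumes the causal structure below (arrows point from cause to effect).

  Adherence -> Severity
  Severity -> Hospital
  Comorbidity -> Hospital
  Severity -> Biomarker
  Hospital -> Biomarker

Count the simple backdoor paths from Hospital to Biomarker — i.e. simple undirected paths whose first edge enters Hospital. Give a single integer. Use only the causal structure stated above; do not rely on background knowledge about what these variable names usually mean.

A backdoor path from Hospital to Biomarker is any simple undirected path whose first edge points into Hospital (i.e. leaves Hospital via a parent).
Parents of Hospital: {Comorbidity, Severity}.
Enumerating:
  P1: Hospital <- Severity -> Biomarker
That exhausts the simple backdoor paths. Count: 1.

1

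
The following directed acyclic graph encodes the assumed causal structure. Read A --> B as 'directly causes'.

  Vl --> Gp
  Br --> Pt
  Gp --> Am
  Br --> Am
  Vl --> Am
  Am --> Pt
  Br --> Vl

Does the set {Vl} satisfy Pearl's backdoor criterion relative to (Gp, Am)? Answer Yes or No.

Backdoor paths from Gp to Am (paths whose first edge points into Gp):
  P1: Gp <- Vl <- Br -> Am
  P2: Gp <- Vl <- Br -> Pt <- Am
  P3: Gp <- Vl -> Am
Condition 1 (no descendant of Gp in the set): holds — descendants of Gp are {Am, Pt}; none are in {Vl}.
Condition 2 (every backdoor path blocked by {Vl}):
  P1: blocked at chain node Vl ∈ conditioning set.
  P2: blocked at chain node Vl ∈ conditioning set.
  P3: blocked at fork node Vl ∈ conditioning set.
{Vl} satisfies the backdoor criterion.

Yes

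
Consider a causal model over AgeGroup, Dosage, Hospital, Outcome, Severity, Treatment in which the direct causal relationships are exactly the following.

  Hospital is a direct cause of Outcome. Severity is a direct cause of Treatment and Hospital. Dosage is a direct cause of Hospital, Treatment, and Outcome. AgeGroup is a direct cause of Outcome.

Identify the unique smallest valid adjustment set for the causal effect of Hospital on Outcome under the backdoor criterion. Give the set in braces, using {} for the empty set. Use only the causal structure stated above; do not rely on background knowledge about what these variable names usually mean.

{Dosage}

Variables eligible for adjustment (non-descendants of Hospital, excluding Hospital and Outcome): {AgeGroup, Dosage, Severity, Treatment}.
Backdoor paths from Hospital to Outcome:
  P1: Hospital <- Dosage -> Outcome
  P2: Hospital <- Severity -> Treatment <- Dosage -> Outcome
The empty set is not sufficient: P1 (Hospital <- Dosage -> Outcome) has no collider blocking it and no conditioned non-collider, so it is open.
Try {Dosage}:
  P1: blocked at fork node Dosage ∈ conditioning set.
  P2: blocked at collider Treatment (neither it nor any descendant is in the conditioning set).
{Dosage} contains no descendant of Hospital and blocks every backdoor path.
No other singleton works — e.g. {AgeGroup} leaves P1 open — so {Dosage} is the unique smallest valid adjustment set.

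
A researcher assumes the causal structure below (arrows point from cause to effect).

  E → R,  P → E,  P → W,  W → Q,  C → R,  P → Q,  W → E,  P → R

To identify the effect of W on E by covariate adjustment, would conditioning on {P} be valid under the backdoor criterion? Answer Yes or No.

Backdoor paths from W to E (paths whose first edge points into W):
  P1: W <- P -> E
  P2: W <- P -> R <- E
Condition 1 (no descendant of W in the set): holds — descendants of W are {E, Q, R}; none are in {P}.
Condition 2 (every backdoor path blocked by {P}):
  P1: blocked at fork node P ∈ conditioning set.
  P2: blocked at fork node P ∈ conditioning set.
{P} satisfies the backdoor criterion.

Yes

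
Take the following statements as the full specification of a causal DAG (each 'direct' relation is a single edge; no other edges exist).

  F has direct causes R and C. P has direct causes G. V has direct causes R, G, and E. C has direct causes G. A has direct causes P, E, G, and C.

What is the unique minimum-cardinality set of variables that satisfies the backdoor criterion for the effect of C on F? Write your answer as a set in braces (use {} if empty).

{}

Variables eligible for adjustment (non-descendants of C, excluding C and F): {E, G, P, R, V}.
Backdoor paths from C to F:
  P1: C <- G -> P -> A <- E -> V <- R -> F
  P2: C <- G -> V <- R -> F
  P3: C <- G -> A <- E -> V <- R -> F
Each backdoor path contains an unconditioned collider, so every path is already blocked with the empty conditioning set:
  P1: blocked at collider A (neither it nor any descendant is in the conditioning set).
  P2: blocked at collider V (neither it nor any descendant is in the conditioning set).
  P3: blocked at collider A (neither it nor any descendant is in the conditioning set).
The empty set is therefore the unique smallest valid set.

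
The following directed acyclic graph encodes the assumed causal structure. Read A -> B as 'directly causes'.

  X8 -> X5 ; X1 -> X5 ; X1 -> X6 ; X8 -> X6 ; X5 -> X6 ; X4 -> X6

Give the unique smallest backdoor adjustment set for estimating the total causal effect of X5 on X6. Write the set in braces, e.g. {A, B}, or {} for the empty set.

Variables eligible for adjustment (non-descendants of X5, excluding X5 and X6): {X1, X4, X8}.
Backdoor paths from X5 to X6:
  P1: X5 <- X8 -> X6
  P2: X5 <- X1 -> X6
The empty set is not sufficient: P1 (X5 <- X8 -> X6) has no collider blocking it and no conditioned non-collider, so it is open.
Try {X1, X8}:
  P1: blocked at fork node X8 ∈ conditioning set.
  P2: blocked at fork node X1 ∈ conditioning set.
{X1, X8} contains no descendant of X5 and blocks every backdoor path.
Every element of {X1, X8} is needed (dropping X1 leaves P2 open; dropping X8 leaves P1 open), so no proper subset is valid.
Among all size-2 subsets of the eligible variables, only {X1, X8} blocks every backdoor path, so it is the unique smallest valid adjustment set.

{X1, X8}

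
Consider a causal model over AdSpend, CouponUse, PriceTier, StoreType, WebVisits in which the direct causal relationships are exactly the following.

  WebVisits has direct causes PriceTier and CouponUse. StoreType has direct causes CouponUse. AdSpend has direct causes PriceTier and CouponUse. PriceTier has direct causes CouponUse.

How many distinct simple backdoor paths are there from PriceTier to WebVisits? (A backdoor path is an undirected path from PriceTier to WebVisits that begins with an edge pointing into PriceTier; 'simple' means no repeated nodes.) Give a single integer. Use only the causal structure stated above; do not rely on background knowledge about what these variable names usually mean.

A backdoor path from PriceTier to WebVisits is any simple undirected path whose first edge points into PriceTier (i.e. leaves PriceTier via a parent).
Parents of PriceTier: {CouponUse}.
Enumerating:
  P1: PriceTier <- CouponUse -> WebVisits
That exhausts the simple backdoor paths. Count: 1.

1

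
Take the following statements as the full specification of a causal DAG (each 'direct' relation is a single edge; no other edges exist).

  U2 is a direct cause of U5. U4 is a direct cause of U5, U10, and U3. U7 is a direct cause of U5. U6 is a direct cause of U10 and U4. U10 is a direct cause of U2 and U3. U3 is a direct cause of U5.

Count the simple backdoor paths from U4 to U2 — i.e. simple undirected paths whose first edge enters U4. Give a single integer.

A backdoor path from U4 to U2 is any simple undirected path whose first edge points into U4 (i.e. leaves U4 via a parent).
Parents of U4: {U6}.
Enumerating:
  P1: U4 <- U6 -> U10 -> U3 -> U5 <- U2
  P2: U4 <- U6 -> U10 -> U2
That exhausts the simple backdoor paths. Count: 2.

2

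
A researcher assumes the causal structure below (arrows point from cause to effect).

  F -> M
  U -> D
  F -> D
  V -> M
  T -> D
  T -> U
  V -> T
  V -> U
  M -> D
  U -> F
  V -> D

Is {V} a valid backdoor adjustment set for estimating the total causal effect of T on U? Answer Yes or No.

Backdoor paths from T to U (paths whose first edge points into T):
  P1: T <- V -> U
  P2: T <- V -> M <- F <- U
  P3: T <- V -> M <- F -> D <- U
  P4: T <- V -> M -> D <- U
  P5: T <- V -> M -> D <- F <- U
  P6: T <- V -> D <- U
  P7: T <- V -> D <- F <- U
  P8: T <- V -> D <- M <- F <- U
Condition 1 (no descendant of T in the set): holds — descendants of T are {D, F, M, U}; none are in {V}.
Condition 2 (every backdoor path blocked by {V}):
  P1: blocked at fork node V ∈ conditioning set.
  P2: blocked at fork node V ∈ conditioning set.
  P3: blocked at fork node V ∈ conditioning set.
  P4: blocked at fork node V ∈ conditioning set.
  P5: blocked at fork node V ∈ conditioning set.
  P6: blocked at fork node V ∈ conditioning set.
  P7: blocked at fork node V ∈ conditioning set.
  P8: blocked at fork node V ∈ conditioning set.
{V} satisfies the backdoor criterion.

Yes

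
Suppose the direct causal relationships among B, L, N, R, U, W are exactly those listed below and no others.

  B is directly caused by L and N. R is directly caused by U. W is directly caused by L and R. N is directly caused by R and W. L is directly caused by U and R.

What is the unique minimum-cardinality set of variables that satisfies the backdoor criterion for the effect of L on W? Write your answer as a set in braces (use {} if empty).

{R}

Variables eligible for adjustment (non-descendants of L, excluding L and W): {R, U}.
Backdoor paths from L to W:
  P1: L <- U -> R -> W
  P2: L <- U -> R -> N <- W
  P3: L <- R -> W
  P4: L <- R -> N <- W
The empty set is not sufficient: P1 (L <- U -> R -> W) has no collider blocking it and no conditioned non-collider, so it is open.
Try {R}:
  P1: blocked at chain node R ∈ conditioning set.
  P2: blocked at chain node R ∈ conditioning set.
  P3: blocked at fork node R ∈ conditioning set.
  P4: blocked at fork node R ∈ conditioning set.
{R} contains no descendant of L and blocks every backdoor path.
No other singleton works — e.g. {U} leaves P3 open — so {R} is the unique smallest valid adjustment set.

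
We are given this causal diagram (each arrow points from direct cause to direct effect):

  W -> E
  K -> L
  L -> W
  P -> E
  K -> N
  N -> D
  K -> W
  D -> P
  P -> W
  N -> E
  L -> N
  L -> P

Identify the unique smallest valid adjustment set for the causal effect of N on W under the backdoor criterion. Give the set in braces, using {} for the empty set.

{K, L}

Variables eligible for adjustment (non-descendants of N, excluding N and W): {K, L}.
Backdoor paths from N to W:
  P1: N <- K -> L -> P -> W
  P2: N <- K -> L -> P -> E <- W
  P3: N <- K -> L -> W
  P4: N <- K -> W
  P5: N <- L <- K -> W
  P6: N <- L -> P -> W
  P7: N <- L -> P -> E <- W
  P8: N <- L -> W
The empty set is not sufficient: P1 (N <- K -> L -> P -> W) has no collider blocking it and no conditioned non-collider, so it is open.
Try {K, L}:
  P1: blocked at fork node K ∈ conditioning set.
  P2: blocked at fork node K ∈ conditioning set.
  P3: blocked at fork node K ∈ conditioning set.
  P4: blocked at fork node K ∈ conditioning set.
  P5: blocked at chain node L ∈ conditioning set.
  P6: blocked at fork node L ∈ conditioning set.
  P7: blocked at fork node L ∈ conditioning set.
  P8: blocked at fork node L ∈ conditioning set.
{K, L} contains no descendant of N and blocks every backdoor path.
Every element of {K, L} is needed (dropping K leaves P4 open; dropping L leaves P6 open), so no proper subset is valid.
Among all size-2 subsets of the eligible variables, only {K, L} blocks every backdoor path, so it is the unique smallest valid adjustment set.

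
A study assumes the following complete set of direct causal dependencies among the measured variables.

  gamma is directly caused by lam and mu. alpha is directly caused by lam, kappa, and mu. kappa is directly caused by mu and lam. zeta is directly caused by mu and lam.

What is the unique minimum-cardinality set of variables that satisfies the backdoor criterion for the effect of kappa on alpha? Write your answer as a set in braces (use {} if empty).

Variables eligible for adjustment (non-descendants of kappa, excluding kappa and alpha): {gamma, lam, mu, zeta}.
Backdoor paths from kappa to alpha:
  P1: kappa <- lam -> zeta <- mu -> alpha
  P2: kappa <- lam -> gamma <- mu -> alpha
  P3: kappa <- lam -> alpha
  P4: kappa <- mu -> zeta <- lam -> alpha
  P5: kappa <- mu -> gamma <- lam -> alpha
  P6: kappa <- mu -> alpha
The empty set is not sufficient: P3 (kappa <- lam -> alpha) has no collider blocking it and no conditioned non-collider, so it is open.
Try {lam, mu}:
  P1: blocked at fork node lam ∈ conditioning set.
  P2: blocked at fork node lam ∈ conditioning set.
  P3: blocked at fork node lam ∈ conditioning set.
  P4: blocked at fork node mu ∈ conditioning set.
  P5: blocked at fork node mu ∈ conditioning set.
  P6: blocked at fork node mu ∈ conditioning set.
{lam, mu} contains no descendant of kappa and blocks every backdoor path.
Every element of {lam, mu} is needed (dropping lam leaves P3 open; dropping mu leaves P6 open), so no proper subset is valid.
Among all size-2 subsets of the eligible variables, only {lam, mu} blocks every backdoor path, so it is the unique smallest valid adjustment set.

{lam, mu}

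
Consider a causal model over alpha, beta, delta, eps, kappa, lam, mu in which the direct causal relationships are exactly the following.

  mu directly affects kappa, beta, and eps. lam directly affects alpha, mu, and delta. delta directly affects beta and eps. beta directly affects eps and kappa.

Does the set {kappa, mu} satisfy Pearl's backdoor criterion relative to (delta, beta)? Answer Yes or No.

Backdoor paths from delta to beta (paths whose first edge points into delta):
  P1: delta <- lam -> mu -> beta
  P2: delta <- lam -> mu -> eps <- beta
  P3: delta <- lam -> mu -> kappa <- beta
Condition 1 (no descendant of delta in the set): FAILS — kappa is a descendant of delta.
Condition 2 (every backdoor path blocked by {kappa, mu}):
  P1: blocked at chain node mu ∈ conditioning set.
  P2: blocked at chain node mu ∈ conditioning set.
  P3: blocked at chain node mu ∈ conditioning set.
{kappa, mu} does not satisfy the backdoor criterion.

No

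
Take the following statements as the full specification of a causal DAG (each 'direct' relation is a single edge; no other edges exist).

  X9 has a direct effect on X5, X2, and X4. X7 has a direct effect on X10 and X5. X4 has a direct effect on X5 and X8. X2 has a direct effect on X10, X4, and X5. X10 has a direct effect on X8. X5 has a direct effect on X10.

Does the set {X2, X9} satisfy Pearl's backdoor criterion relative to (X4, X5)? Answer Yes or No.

Yes

Backdoor paths from X4 to X5 (paths whose first edge points into X4):
  P1: X4 <- X9 -> X2 -> X5
  P2: X4 <- X9 -> X2 -> X10 <- X7 -> X5
  P3: X4 <- X9 -> X2 -> X10 <- X5
  P4: X4 <- X9 -> X5
  P5: X4 <- X2 <- X9 -> X5
  P6: X4 <- X2 -> X5
  P7: X4 <- X2 -> X10 <- X7 -> X5
  P8: X4 <- X2 -> X10 <- X5
Condition 1 (no descendant of X4 in the set): holds — descendants of X4 are {X10, X5, X8}; none are in {X2, X9}.
Condition 2 (every backdoor path blocked by {X2, X9}):
  P1: blocked at fork node X9 ∈ conditioning set.
  P2: blocked at fork node X9 ∈ conditioning set.
  P3: blocked at fork node X9 ∈ conditioning set.
  P4: blocked at fork node X9 ∈ conditioning set.
  P5: blocked at chain node X2 ∈ conditioning set.
  P6: blocked at fork node X2 ∈ conditioning set.
  P7: blocked at fork node X2 ∈ conditioning set.
  P8: blocked at fork node X2 ∈ conditioning set.
{X2, X9} satisfies the backdoor criterion.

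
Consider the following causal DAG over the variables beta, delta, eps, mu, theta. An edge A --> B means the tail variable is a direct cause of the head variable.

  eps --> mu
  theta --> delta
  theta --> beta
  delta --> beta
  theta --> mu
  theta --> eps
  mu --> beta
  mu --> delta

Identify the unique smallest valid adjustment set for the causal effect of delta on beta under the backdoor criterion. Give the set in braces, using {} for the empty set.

{mu, theta}

Variables eligible for adjustment (non-descendants of delta, excluding delta and beta): {eps, mu, theta}.
Backdoor paths from delta to beta:
  P1: delta <- theta -> eps -> mu -> beta
  P2: delta <- theta -> mu -> beta
  P3: delta <- theta -> beta
  P4: delta <- mu <- theta -> beta
  P5: delta <- mu <- eps <- theta -> beta
  P6: delta <- mu -> beta
The empty set is not sufficient: P1 (delta <- theta -> eps -> mu -> beta) has no collider blocking it and no conditioned non-collider, so it is open.
Try {mu, theta}:
  P1: blocked at fork node theta ∈ conditioning set.
  P2: blocked at fork node theta ∈ conditioning set.
  P3: blocked at fork node theta ∈ conditioning set.
  P4: blocked at chain node mu ∈ conditioning set.
  P5: blocked at chain node mu ∈ conditioning set.
  P6: blocked at fork node mu ∈ conditioning set.
{mu, theta} contains no descendant of delta and blocks every backdoor path.
Every element of {mu, theta} is needed (dropping mu leaves P6 open; dropping theta leaves P3 open), so no proper subset is valid.
Among all size-2 subsets of the eligible variables, only {mu, theta} blocks every backdoor path, so it is the unique smallest valid adjustment set.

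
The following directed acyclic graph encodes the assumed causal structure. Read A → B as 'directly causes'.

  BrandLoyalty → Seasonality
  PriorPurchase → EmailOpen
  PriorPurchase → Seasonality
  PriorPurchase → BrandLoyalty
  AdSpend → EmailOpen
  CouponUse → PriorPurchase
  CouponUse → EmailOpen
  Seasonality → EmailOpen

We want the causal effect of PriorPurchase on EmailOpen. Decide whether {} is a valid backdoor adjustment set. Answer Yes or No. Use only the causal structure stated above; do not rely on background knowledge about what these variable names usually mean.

Backdoor paths from PriorPurchase to EmailOpen (paths whose first edge points into PriorPurchase):
  P1: PriorPurchase <- CouponUse -> EmailOpen
Condition 1 (no descendant of PriorPurchase in the set): holds — descendants of PriorPurchase are {BrandLoyalty, EmailOpen, Seasonality}; none are in {}.
Condition 2 (every backdoor path blocked by {}):
  P1: open — no interior node is in the conditioning set.
{} does not satisfy the backdoor criterion.

No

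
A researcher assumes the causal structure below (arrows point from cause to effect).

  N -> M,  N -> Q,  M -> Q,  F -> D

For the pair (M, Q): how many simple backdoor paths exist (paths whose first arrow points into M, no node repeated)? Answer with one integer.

1

A backdoor path from M to Q is any simple undirected path whose first edge points into M (i.e. leaves M via a parent).
Parents of M: {N}.
Enumerating:
  P1: M <- N -> Q
That exhausts the simple backdoor paths. Count: 1.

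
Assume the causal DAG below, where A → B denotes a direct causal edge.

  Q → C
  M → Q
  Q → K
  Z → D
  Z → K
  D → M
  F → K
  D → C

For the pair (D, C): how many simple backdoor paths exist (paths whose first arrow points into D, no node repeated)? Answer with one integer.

1

A backdoor path from D to C is any simple undirected path whose first edge points into D (i.e. leaves D via a parent).
Parents of D: {Z}.
Enumerating:
  P1: D <- Z -> K <- Q -> C
That exhausts the simple backdoor paths. Count: 1.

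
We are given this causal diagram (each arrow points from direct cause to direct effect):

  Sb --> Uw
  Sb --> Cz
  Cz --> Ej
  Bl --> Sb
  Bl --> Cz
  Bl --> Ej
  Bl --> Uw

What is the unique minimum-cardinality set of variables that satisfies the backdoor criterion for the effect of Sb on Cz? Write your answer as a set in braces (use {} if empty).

{Bl}

Variables eligible for adjustment (non-descendants of Sb, excluding Sb and Cz): {Bl}.
Backdoor paths from Sb to Cz:
  P1: Sb <- Bl -> Cz
  P2: Sb <- Bl -> Ej <- Cz
The empty set is not sufficient: P1 (Sb <- Bl -> Cz) has no collider blocking it and no conditioned non-collider, so it is open.
Try {Bl}:
  P1: blocked at fork node Bl ∈ conditioning set.
  P2: blocked at fork node Bl ∈ conditioning set.
{Bl} contains no descendant of Sb and blocks every backdoor path.
{Bl} is the unique smallest valid adjustment set.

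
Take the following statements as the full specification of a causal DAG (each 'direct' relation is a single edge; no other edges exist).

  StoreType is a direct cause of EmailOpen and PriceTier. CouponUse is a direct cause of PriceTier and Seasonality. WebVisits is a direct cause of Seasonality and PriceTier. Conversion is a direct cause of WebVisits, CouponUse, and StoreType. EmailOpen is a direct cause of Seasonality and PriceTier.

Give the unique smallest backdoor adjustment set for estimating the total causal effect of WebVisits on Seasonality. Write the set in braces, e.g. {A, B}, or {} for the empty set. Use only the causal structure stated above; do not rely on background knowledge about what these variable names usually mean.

{Conversion}

Variables eligible for adjustment (non-descendants of WebVisits, excluding WebVisits and Seasonality): {Conversion, CouponUse, EmailOpen, StoreType}.
Backdoor paths from WebVisits to Seasonality:
  P1: WebVisits <- Conversion -> CouponUse -> PriceTier <- StoreType -> EmailOpen -> Seasonality
  P2: WebVisits <- Conversion -> CouponUse -> PriceTier <- EmailOpen -> Seasonality
  P3: WebVisits <- Conversion -> CouponUse -> Seasonality
  P4: WebVisits <- Conversion -> StoreType -> EmailOpen -> PriceTier <- CouponUse -> Seasonality
  P5: WebVisits <- Conversion -> StoreType -> EmailOpen -> Seasonality
  P6: WebVisits <- Conversion -> StoreType -> PriceTier <- CouponUse -> Seasonality
  P7: WebVisits <- Conversion -> StoreType -> PriceTier <- EmailOpen -> Seasonality
The empty set is not sufficient: P3 (WebVisits <- Conversion -> CouponUse -> Seasonality) has no collider blocking it and no conditioned non-collider, so it is open.
Try {Conversion}:
  P1: blocked at fork node Conversion ∈ conditioning set.
  P2: blocked at fork node Conversion ∈ conditioning set.
  P3: blocked at fork node Conversion ∈ conditioning set.
  P4: blocked at fork node Conversion ∈ conditioning set.
  P5: blocked at fork node Conversion ∈ conditioning set.
  P6: blocked at fork node Conversion ∈ conditioning set.
  P7: blocked at fork node Conversion ∈ conditioning set.
{Conversion} contains no descendant of WebVisits and blocks every backdoor path.
No other singleton works — e.g. {CouponUse} leaves P5 open — so {Conversion} is the unique smallest valid adjustment set.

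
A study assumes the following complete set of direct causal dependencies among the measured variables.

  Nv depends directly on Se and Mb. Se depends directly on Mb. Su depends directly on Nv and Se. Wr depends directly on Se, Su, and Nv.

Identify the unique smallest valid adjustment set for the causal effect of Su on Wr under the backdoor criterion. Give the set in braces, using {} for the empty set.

Variables eligible for adjustment (non-descendants of Su, excluding Su and Wr): {Mb, Nv, Se}.
Backdoor paths from Su to Wr:
  P1: Su <- Se <- Mb -> Nv -> Wr
  P2: Su <- Se -> Nv -> Wr
  P3: Su <- Se -> Wr
  P4: Su <- Nv <- Mb -> Se -> Wr
  P5: Su <- Nv <- Se -> Wr
  P6: Su <- Nv -> Wr
The empty set is not sufficient: P1 (Su <- Se <- Mb -> Nv -> Wr) has no collider blocking it and no conditioned non-collider, so it is open.
Try {Nv, Se}:
  P1: blocked at chain node Se ∈ conditioning set.
  P2: blocked at fork node Se ∈ conditioning set.
  P3: blocked at fork node Se ∈ conditioning set.
  P4: blocked at chain node Nv ∈ conditioning set.
  P5: blocked at chain node Nv ∈ conditioning set.
  P6: blocked at fork node Nv ∈ conditioning set.
{Nv, Se} contains no descendant of Su and blocks every backdoor path.
Every element of {Nv, Se} is needed (dropping Nv leaves P6 open; dropping Se leaves P3 open), so no proper subset is valid.
Among all size-2 subsets of the eligible variables, only {Nv, Se} blocks every backdoor path, so it is the unique smallest valid adjustment set.

{Nv, Se}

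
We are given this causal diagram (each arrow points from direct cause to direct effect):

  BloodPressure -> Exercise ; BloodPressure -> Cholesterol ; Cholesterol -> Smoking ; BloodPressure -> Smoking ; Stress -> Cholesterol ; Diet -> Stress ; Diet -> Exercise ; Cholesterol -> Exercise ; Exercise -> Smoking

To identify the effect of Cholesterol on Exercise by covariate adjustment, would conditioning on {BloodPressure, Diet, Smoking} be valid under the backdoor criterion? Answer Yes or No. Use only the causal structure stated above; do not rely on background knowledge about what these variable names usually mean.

No

Backdoor paths from Cholesterol to Exercise (paths whose first edge points into Cholesterol):
  P1: Cholesterol <- BloodPressure -> Exercise
  P2: Cholesterol <- BloodPressure -> Smoking <- Exercise
  P3: Cholesterol <- Stress <- Diet -> Exercise
Condition 1 (no descendant of Cholesterol in the set): FAILS — Smoking is a descendant of Cholesterol.
Condition 2 (every backdoor path blocked by {BloodPressure, Diet, Smoking}):
  P1: blocked at fork node BloodPressure ∈ conditioning set.
  P2: blocked at fork node BloodPressure ∈ conditioning set.
  P3: blocked at fork node Diet ∈ conditioning set.
{BloodPressure, Diet, Smoking} does not satisfy the backdoor criterion.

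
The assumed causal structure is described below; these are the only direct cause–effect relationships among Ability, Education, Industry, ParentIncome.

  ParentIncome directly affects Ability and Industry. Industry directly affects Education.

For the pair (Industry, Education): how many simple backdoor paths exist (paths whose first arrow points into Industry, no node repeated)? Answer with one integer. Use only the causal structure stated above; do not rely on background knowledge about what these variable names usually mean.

A backdoor path from Industry to Education is any simple undirected path whose first edge points into Industry (i.e. leaves Industry via a parent).
Parents of Industry: {ParentIncome}.
No simple path from any parent of Industry reaches Education without revisiting Industry, so there are no backdoor paths.

0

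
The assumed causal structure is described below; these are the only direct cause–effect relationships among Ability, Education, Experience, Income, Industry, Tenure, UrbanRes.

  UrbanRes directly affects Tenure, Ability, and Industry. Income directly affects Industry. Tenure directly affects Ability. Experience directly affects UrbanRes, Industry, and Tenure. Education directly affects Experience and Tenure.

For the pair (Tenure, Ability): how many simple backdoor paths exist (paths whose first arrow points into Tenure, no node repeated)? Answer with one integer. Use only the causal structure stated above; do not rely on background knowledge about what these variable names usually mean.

5

A backdoor path from Tenure to Ability is any simple undirected path whose first edge points into Tenure (i.e. leaves Tenure via a parent).
Parents of Tenure: {Education, Experience, UrbanRes}.
Enumerating:
  P1: Tenure <- Education -> Experience -> UrbanRes -> Ability
  P2: Tenure <- Education -> Experience -> Industry <- UrbanRes -> Ability
  P3: Tenure <- Experience -> UrbanRes -> Ability
  P4: Tenure <- Experience -> Industry <- UrbanRes -> Ability
  P5: Tenure <- UrbanRes -> Ability
That exhausts the simple backdoor paths. Count: 5.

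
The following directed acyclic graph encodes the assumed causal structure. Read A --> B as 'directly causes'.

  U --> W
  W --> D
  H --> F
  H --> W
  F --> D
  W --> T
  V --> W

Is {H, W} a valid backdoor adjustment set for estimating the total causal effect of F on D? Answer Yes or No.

Yes

Backdoor paths from F to D (paths whose first edge points into F):
  P1: F <- H -> W -> D
Condition 1 (no descendant of F in the set): holds — descendants of F are {D}; none are in {H, W}.
Condition 2 (every backdoor path blocked by {H, W}):
  P1: blocked at fork node H ∈ conditioning set.
{H, W} satisfies the backdoor criterion.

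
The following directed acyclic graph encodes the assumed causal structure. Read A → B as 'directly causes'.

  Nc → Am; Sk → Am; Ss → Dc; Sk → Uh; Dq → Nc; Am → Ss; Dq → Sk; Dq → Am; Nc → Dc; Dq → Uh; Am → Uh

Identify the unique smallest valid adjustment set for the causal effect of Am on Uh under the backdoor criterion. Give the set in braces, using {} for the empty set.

Variables eligible for adjustment (non-descendants of Am, excluding Am and Uh): {Dq, Nc, Sk}.
Backdoor paths from Am to Uh:
  P1: Am <- Dq -> Sk -> Uh
  P2: Am <- Dq -> Uh
  P3: Am <- Sk <- Dq -> Uh
  P4: Am <- Sk -> Uh
  P5: Am <- Nc <- Dq -> Sk -> Uh
  P6: Am <- Nc <- Dq -> Uh
The empty set is not sufficient: P1 (Am <- Dq -> Sk -> Uh) has no collider blocking it and no conditioned non-collider, so it is open.
Try {Dq, Sk}:
  P1: blocked at fork node Dq ∈ conditioning set.
  P2: blocked at fork node Dq ∈ conditioning set.
  P3: blocked at chain node Sk ∈ conditioning set.
  P4: blocked at fork node Sk ∈ conditioning set.
  P5: blocked at fork node Dq ∈ conditioning set.
  P6: blocked at fork node Dq ∈ conditioning set.
{Dq, Sk} contains no descendant of Am and blocks every backdoor path.
Every element of {Dq, Sk} is needed (dropping Dq leaves P2 open; dropping Sk leaves P4 open), so no proper subset is valid.
Among all size-2 subsets of the eligible variables, only {Dq, Sk} blocks every backdoor path, so it is the unique smallest valid adjustment set.

{Dq, Sk}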